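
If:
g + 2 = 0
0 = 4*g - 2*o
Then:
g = -2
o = -4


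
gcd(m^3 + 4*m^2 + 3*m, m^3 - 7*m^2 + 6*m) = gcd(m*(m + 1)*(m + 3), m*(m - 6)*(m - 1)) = m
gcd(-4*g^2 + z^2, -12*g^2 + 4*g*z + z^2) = -2*g + z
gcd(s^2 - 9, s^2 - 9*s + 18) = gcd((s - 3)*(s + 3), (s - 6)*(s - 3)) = s - 3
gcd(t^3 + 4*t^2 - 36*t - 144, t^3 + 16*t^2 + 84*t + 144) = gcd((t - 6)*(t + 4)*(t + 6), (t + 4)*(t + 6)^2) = t^2 + 10*t + 24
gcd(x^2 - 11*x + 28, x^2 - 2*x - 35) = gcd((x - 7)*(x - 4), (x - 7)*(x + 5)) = x - 7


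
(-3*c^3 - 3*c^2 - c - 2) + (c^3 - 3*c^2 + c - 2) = -2*c^3 - 6*c^2 - 4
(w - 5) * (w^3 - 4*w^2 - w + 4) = w^4 - 9*w^3 + 19*w^2 + 9*w - 20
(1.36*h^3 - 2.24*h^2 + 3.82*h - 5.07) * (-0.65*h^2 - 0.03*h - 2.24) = -0.884*h^5 + 1.4152*h^4 - 5.4622*h^3 + 8.1985*h^2 - 8.4047*h + 11.3568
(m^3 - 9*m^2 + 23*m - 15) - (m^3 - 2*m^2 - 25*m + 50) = -7*m^2 + 48*m - 65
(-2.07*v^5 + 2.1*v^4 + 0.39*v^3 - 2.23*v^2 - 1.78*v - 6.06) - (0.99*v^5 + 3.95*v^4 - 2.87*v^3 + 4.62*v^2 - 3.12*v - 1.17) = -3.06*v^5 - 1.85*v^4 + 3.26*v^3 - 6.85*v^2 + 1.34*v - 4.89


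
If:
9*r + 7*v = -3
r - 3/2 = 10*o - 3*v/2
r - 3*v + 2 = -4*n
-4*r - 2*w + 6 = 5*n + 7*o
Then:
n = 6641/1524 - 340*w/381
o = 277/1524 - 26*w/381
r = 280*w/381 - 1625/381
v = 642/127 - 120*w/127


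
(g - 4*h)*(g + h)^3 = g^4 - g^3*h - 9*g^2*h^2 - 11*g*h^3 - 4*h^4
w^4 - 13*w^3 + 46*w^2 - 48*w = w*(w - 8)*(w - 3)*(w - 2)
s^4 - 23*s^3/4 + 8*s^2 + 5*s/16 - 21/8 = (s - 7/2)*(s - 2)*(s - 3/4)*(s + 1/2)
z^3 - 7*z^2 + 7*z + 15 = (z - 5)*(z - 3)*(z + 1)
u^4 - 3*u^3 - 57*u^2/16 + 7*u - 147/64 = (u - 7/2)*(u - 3/4)*(u - 1/2)*(u + 7/4)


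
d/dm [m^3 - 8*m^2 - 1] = m*(3*m - 16)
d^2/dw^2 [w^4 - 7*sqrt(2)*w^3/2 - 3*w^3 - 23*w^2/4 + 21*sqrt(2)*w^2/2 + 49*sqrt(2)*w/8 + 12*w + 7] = 12*w^2 - 21*sqrt(2)*w - 18*w - 23/2 + 21*sqrt(2)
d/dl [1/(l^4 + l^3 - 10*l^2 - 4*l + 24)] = (-4*l^3 - 3*l^2 + 20*l + 4)/(l^4 + l^3 - 10*l^2 - 4*l + 24)^2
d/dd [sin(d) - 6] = cos(d)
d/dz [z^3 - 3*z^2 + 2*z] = 3*z^2 - 6*z + 2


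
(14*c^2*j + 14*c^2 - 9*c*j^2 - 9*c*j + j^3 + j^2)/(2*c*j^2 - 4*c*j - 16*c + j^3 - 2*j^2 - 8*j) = (-14*c^2*j - 14*c^2 + 9*c*j^2 + 9*c*j - j^3 - j^2)/(-2*c*j^2 + 4*c*j + 16*c - j^3 + 2*j^2 + 8*j)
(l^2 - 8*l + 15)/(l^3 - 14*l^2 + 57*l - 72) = (l - 5)/(l^2 - 11*l + 24)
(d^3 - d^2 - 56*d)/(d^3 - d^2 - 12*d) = (-d^2 + d + 56)/(-d^2 + d + 12)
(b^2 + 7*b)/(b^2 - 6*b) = (b + 7)/(b - 6)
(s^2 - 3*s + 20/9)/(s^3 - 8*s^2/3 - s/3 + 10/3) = (s - 4/3)/(s^2 - s - 2)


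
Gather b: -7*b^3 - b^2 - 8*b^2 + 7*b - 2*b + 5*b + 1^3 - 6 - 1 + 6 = -7*b^3 - 9*b^2 + 10*b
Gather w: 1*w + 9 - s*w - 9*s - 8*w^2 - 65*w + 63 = -9*s - 8*w^2 + w*(-s - 64) + 72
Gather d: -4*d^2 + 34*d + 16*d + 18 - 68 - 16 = -4*d^2 + 50*d - 66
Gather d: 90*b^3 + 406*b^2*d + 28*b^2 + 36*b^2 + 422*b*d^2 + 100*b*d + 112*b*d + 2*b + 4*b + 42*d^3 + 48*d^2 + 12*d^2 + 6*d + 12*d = 90*b^3 + 64*b^2 + 6*b + 42*d^3 + d^2*(422*b + 60) + d*(406*b^2 + 212*b + 18)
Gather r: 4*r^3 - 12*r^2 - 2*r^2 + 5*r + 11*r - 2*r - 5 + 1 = 4*r^3 - 14*r^2 + 14*r - 4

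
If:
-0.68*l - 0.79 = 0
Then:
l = -1.16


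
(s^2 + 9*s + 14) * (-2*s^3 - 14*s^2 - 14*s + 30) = -2*s^5 - 32*s^4 - 168*s^3 - 292*s^2 + 74*s + 420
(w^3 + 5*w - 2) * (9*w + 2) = 9*w^4 + 2*w^3 + 45*w^2 - 8*w - 4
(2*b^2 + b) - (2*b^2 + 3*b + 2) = -2*b - 2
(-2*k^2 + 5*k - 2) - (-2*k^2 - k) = 6*k - 2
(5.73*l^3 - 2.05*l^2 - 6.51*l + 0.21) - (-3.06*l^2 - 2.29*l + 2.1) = 5.73*l^3 + 1.01*l^2 - 4.22*l - 1.89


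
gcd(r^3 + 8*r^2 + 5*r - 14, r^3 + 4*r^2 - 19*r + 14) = r^2 + 6*r - 7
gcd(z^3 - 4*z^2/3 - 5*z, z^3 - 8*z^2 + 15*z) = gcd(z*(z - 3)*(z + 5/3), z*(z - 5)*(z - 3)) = z^2 - 3*z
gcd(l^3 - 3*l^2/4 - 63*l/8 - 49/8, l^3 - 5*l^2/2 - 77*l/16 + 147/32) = l^2 - 7*l/4 - 49/8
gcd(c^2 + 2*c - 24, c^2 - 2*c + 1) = 1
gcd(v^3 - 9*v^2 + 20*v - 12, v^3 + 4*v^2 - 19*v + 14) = v^2 - 3*v + 2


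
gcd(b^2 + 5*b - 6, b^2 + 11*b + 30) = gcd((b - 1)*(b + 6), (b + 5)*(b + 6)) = b + 6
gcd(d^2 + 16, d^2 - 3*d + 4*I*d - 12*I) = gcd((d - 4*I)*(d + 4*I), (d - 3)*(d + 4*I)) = d + 4*I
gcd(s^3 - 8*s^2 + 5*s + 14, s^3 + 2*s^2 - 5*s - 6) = s^2 - s - 2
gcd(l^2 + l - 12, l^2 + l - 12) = l^2 + l - 12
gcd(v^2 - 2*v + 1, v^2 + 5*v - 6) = v - 1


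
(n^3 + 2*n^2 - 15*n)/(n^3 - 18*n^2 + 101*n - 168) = n*(n + 5)/(n^2 - 15*n + 56)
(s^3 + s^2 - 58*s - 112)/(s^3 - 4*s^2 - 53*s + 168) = (s + 2)/(s - 3)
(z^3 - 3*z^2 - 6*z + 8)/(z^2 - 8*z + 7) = (z^2 - 2*z - 8)/(z - 7)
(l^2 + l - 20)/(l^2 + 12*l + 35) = (l - 4)/(l + 7)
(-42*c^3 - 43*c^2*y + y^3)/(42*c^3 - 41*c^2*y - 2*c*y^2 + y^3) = (c + y)/(-c + y)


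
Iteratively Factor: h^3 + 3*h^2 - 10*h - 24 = (h + 2)*(h^2 + h - 12) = (h - 3)*(h + 2)*(h + 4)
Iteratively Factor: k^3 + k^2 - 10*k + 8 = (k + 4)*(k^2 - 3*k + 2) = (k - 2)*(k + 4)*(k - 1)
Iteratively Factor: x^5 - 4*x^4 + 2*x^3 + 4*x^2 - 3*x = (x)*(x^4 - 4*x^3 + 2*x^2 + 4*x - 3) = x*(x - 1)*(x^3 - 3*x^2 - x + 3) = x*(x - 1)*(x + 1)*(x^2 - 4*x + 3) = x*(x - 3)*(x - 1)*(x + 1)*(x - 1)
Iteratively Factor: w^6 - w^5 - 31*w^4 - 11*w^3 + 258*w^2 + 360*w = (w + 2)*(w^5 - 3*w^4 - 25*w^3 + 39*w^2 + 180*w) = (w - 4)*(w + 2)*(w^4 + w^3 - 21*w^2 - 45*w) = w*(w - 4)*(w + 2)*(w^3 + w^2 - 21*w - 45) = w*(w - 4)*(w + 2)*(w + 3)*(w^2 - 2*w - 15) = w*(w - 4)*(w + 2)*(w + 3)^2*(w - 5)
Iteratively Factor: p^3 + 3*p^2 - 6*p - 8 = (p + 1)*(p^2 + 2*p - 8) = (p - 2)*(p + 1)*(p + 4)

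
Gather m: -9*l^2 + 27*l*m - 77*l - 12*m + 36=-9*l^2 - 77*l + m*(27*l - 12) + 36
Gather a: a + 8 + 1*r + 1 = a + r + 9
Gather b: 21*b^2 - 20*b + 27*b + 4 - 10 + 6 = 21*b^2 + 7*b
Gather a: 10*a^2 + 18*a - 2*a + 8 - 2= 10*a^2 + 16*a + 6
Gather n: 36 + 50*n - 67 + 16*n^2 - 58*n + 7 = 16*n^2 - 8*n - 24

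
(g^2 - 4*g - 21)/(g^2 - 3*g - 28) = (g + 3)/(g + 4)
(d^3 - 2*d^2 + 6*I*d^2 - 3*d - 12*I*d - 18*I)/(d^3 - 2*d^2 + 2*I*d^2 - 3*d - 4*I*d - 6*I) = (d + 6*I)/(d + 2*I)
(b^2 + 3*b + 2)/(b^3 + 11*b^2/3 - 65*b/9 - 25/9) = 9*(b^2 + 3*b + 2)/(9*b^3 + 33*b^2 - 65*b - 25)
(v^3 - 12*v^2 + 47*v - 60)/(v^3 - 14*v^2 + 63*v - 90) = (v - 4)/(v - 6)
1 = 1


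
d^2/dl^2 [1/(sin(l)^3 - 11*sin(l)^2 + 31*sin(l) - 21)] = (-9*sin(l)^5 + 112*sin(l)^4 - 422*sin(l)^3 + 236*sin(l)^2 + 1111*sin(l) - 1460)/((sin(l) - 7)^3*(sin(l) - 3)^3*(sin(l) - 1)^2)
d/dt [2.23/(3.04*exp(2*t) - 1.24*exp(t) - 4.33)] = (2.7652 - 13.5584*exp(t))*exp(t)/(-3.04*exp(2*t) + 1.24*exp(t) + 4.33)^2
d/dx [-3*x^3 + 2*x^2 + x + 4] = -9*x^2 + 4*x + 1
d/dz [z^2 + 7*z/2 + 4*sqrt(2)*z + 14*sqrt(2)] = 2*z + 7/2 + 4*sqrt(2)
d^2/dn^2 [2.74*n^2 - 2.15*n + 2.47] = 5.48000000000000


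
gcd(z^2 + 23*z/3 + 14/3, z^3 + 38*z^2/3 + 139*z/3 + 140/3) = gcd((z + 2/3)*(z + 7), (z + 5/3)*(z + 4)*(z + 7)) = z + 7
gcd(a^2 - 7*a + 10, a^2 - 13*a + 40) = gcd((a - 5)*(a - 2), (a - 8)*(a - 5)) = a - 5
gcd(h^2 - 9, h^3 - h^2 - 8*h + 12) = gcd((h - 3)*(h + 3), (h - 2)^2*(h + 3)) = h + 3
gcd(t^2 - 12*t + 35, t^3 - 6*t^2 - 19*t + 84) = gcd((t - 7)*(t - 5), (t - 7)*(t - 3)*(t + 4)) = t - 7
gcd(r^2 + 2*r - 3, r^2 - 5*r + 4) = r - 1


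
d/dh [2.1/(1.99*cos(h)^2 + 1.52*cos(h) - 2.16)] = (8.358*cos(h) + 3.192)*sin(h)/(1.99*cos(h)^2 + 1.52*cos(h) - 2.16)^2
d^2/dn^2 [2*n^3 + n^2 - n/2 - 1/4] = 12*n + 2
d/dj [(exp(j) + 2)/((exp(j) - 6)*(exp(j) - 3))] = (-exp(2*j) - 4*exp(j) + 36)*exp(j)/(exp(4*j) - 18*exp(3*j) + 117*exp(2*j) - 324*exp(j) + 324)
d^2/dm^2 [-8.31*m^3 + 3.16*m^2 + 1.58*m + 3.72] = 6.32 - 49.86*m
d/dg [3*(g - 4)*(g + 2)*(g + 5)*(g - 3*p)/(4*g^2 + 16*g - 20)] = 3*(2*g^3 - 3*g^2*p - 5*g^2 + 6*g*p + 4*g - 30*p + 8)/(4*(g^2 - 2*g + 1))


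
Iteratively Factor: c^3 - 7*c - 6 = (c - 3)*(c^2 + 3*c + 2) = (c - 3)*(c + 2)*(c + 1)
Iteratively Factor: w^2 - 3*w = (w - 3)*(w)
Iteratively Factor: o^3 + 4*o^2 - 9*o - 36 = (o + 4)*(o^2 - 9) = (o + 3)*(o + 4)*(o - 3)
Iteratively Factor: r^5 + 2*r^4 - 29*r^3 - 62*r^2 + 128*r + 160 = (r - 2)*(r^4 + 4*r^3 - 21*r^2 - 104*r - 80) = (r - 2)*(r + 4)*(r^3 - 21*r - 20) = (r - 5)*(r - 2)*(r + 4)*(r^2 + 5*r + 4) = (r - 5)*(r - 2)*(r + 1)*(r + 4)*(r + 4)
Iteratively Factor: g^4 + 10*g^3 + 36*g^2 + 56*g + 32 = (g + 2)*(g^3 + 8*g^2 + 20*g + 16) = (g + 2)*(g + 4)*(g^2 + 4*g + 4) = (g + 2)^2*(g + 4)*(g + 2)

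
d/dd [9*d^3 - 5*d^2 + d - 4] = 27*d^2 - 10*d + 1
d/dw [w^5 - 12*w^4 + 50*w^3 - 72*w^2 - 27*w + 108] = 5*w^4 - 48*w^3 + 150*w^2 - 144*w - 27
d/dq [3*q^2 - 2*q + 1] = 6*q - 2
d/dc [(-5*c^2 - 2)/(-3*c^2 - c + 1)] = (5*c^2 - 22*c - 2)/(9*c^4 + 6*c^3 - 5*c^2 - 2*c + 1)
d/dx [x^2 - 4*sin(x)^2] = 2*x - 4*sin(2*x)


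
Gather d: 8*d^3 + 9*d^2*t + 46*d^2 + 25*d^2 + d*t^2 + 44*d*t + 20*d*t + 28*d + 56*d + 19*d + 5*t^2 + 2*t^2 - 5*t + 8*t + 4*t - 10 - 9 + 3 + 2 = 8*d^3 + d^2*(9*t + 71) + d*(t^2 + 64*t + 103) + 7*t^2 + 7*t - 14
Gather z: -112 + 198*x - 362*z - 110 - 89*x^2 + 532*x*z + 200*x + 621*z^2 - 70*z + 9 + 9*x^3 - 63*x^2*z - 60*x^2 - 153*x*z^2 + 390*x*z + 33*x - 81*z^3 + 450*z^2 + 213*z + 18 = 9*x^3 - 149*x^2 + 431*x - 81*z^3 + z^2*(1071 - 153*x) + z*(-63*x^2 + 922*x - 219) - 195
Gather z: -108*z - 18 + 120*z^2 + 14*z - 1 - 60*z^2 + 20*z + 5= 60*z^2 - 74*z - 14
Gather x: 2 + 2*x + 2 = 2*x + 4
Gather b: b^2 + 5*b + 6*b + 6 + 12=b^2 + 11*b + 18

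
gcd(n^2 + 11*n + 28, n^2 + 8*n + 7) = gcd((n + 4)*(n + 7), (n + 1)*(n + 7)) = n + 7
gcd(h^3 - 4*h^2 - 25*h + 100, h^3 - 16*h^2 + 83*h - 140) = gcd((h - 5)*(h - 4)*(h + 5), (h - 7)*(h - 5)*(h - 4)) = h^2 - 9*h + 20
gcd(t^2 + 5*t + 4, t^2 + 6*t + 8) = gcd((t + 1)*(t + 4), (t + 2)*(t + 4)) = t + 4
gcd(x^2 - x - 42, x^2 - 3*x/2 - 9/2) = 1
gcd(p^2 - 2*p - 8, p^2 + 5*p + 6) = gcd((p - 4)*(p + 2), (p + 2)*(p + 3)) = p + 2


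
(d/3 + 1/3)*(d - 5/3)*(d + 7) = d^3/3 + 19*d^2/9 - 19*d/9 - 35/9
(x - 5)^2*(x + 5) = x^3 - 5*x^2 - 25*x + 125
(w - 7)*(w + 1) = w^2 - 6*w - 7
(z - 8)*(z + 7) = z^2 - z - 56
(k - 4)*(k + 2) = k^2 - 2*k - 8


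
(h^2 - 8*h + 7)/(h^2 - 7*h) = (h - 1)/h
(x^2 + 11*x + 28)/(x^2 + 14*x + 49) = (x + 4)/(x + 7)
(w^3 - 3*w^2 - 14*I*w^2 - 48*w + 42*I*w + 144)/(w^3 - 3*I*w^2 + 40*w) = (w^2 - 3*w*(1 + 2*I) + 18*I)/(w*(w + 5*I))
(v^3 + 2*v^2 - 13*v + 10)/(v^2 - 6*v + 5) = (v^2 + 3*v - 10)/(v - 5)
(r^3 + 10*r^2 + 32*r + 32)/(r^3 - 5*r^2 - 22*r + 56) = (r^2 + 6*r + 8)/(r^2 - 9*r + 14)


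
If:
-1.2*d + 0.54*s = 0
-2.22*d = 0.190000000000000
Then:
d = -0.09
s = -0.19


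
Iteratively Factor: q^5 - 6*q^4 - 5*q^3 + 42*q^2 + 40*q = (q)*(q^4 - 6*q^3 - 5*q^2 + 42*q + 40) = q*(q + 1)*(q^3 - 7*q^2 + 2*q + 40) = q*(q + 1)*(q + 2)*(q^2 - 9*q + 20) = q*(q - 5)*(q + 1)*(q + 2)*(q - 4)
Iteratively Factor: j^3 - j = (j - 1)*(j^2 + j) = (j - 1)*(j + 1)*(j)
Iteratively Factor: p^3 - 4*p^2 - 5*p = (p + 1)*(p^2 - 5*p) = (p - 5)*(p + 1)*(p)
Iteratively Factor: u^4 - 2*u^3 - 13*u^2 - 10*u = (u - 5)*(u^3 + 3*u^2 + 2*u) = (u - 5)*(u + 1)*(u^2 + 2*u) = (u - 5)*(u + 1)*(u + 2)*(u)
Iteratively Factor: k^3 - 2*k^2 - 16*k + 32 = (k + 4)*(k^2 - 6*k + 8) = (k - 4)*(k + 4)*(k - 2)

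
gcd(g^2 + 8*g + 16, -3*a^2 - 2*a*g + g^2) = 1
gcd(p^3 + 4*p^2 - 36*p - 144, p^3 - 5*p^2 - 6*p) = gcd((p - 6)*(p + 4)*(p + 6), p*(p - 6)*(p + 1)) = p - 6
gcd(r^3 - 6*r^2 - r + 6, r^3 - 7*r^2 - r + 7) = r^2 - 1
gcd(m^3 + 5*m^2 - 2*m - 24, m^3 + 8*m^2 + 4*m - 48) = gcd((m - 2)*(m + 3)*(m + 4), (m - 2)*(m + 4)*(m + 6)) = m^2 + 2*m - 8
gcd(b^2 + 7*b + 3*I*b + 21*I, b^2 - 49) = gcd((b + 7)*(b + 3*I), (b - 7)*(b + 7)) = b + 7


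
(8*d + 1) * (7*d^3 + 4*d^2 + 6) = 56*d^4 + 39*d^3 + 4*d^2 + 48*d + 6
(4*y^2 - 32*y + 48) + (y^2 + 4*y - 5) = 5*y^2 - 28*y + 43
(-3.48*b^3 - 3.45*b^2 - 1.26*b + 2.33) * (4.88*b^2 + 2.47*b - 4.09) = -16.9824*b^5 - 25.4316*b^4 - 0.437100000000001*b^3 + 22.3687*b^2 + 10.9085*b - 9.5297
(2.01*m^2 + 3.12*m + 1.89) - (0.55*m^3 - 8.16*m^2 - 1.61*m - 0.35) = -0.55*m^3 + 10.17*m^2 + 4.73*m + 2.24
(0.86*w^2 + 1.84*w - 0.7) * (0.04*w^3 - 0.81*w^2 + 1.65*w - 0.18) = 0.0344*w^5 - 0.623*w^4 - 0.0994000000000004*w^3 + 3.4482*w^2 - 1.4862*w + 0.126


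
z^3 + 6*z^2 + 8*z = z*(z + 2)*(z + 4)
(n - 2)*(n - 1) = n^2 - 3*n + 2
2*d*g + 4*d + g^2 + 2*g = (2*d + g)*(g + 2)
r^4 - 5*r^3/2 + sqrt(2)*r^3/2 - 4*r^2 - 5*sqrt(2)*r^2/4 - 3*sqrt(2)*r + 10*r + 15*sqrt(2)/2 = (r - 5/2)*(r - 3*sqrt(2)/2)*(r + sqrt(2))^2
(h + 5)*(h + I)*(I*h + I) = I*h^3 - h^2 + 6*I*h^2 - 6*h + 5*I*h - 5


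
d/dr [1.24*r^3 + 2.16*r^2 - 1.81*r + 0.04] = 3.72*r^2 + 4.32*r - 1.81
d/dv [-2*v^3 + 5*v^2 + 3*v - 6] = -6*v^2 + 10*v + 3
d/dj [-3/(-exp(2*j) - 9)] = -6*exp(2*j)/(exp(2*j) + 9)^2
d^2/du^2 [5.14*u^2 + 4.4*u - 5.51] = 10.2800000000000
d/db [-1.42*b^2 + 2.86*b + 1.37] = 2.86 - 2.84*b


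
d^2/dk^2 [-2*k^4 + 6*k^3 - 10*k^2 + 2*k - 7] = -24*k^2 + 36*k - 20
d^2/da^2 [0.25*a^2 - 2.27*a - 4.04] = 0.500000000000000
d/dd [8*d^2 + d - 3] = 16*d + 1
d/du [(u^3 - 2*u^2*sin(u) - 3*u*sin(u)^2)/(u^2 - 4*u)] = (-2*u^2*cos(u) + u^2 - 3*u*sin(2*u) + 8*u*cos(u) - 8*u + 3*sin(u)^2 + 8*sin(u) + 12*sin(2*u))/(u^2 - 8*u + 16)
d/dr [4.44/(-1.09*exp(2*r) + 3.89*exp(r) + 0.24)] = (9.6792*exp(r) - 17.2716)*exp(r)/(-1.09*exp(2*r) + 3.89*exp(r) + 0.24)^2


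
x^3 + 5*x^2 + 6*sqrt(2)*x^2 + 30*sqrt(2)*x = x*(x + 5)*(x + 6*sqrt(2))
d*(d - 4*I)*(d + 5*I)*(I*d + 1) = I*d^4 + 21*I*d^2 + 20*d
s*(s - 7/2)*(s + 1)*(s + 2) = s^4 - s^3/2 - 17*s^2/2 - 7*s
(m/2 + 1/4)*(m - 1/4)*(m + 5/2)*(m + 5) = m^4/2 + 31*m^3/8 + 57*m^2/8 + 35*m/32 - 25/32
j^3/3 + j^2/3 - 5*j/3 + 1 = (j/3 + 1)*(j - 1)^2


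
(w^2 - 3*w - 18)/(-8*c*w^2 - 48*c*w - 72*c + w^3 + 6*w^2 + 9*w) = (w - 6)/(-8*c*w - 24*c + w^2 + 3*w)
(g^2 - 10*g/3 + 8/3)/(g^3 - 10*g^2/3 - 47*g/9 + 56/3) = 3*(3*g^2 - 10*g + 8)/(9*g^3 - 30*g^2 - 47*g + 168)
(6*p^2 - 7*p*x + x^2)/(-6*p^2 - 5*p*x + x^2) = (-p + x)/(p + x)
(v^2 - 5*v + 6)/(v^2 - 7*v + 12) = (v - 2)/(v - 4)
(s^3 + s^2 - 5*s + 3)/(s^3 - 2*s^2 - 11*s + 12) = (s - 1)/(s - 4)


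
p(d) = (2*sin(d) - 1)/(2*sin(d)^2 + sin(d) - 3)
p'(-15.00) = 0.90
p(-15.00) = 0.82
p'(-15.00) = 0.90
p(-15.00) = 0.82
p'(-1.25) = -0.85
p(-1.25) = 1.35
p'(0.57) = -0.96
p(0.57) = -0.04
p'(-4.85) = -307.01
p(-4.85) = -20.84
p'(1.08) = -6.83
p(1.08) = -1.36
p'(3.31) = 0.59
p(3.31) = 0.43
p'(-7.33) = -1.02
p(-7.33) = 1.15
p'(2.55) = 1.01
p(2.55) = -0.06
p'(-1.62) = 0.16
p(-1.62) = 1.50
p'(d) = (-4*sin(d)*cos(d) - cos(d))*(2*sin(d) - 1)/(2*sin(d)^2 + sin(d) - 3)^2 + 2*cos(d)/(2*sin(d)^2 + sin(d) - 3)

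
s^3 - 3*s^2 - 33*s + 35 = (s - 7)*(s - 1)*(s + 5)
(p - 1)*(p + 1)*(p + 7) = p^3 + 7*p^2 - p - 7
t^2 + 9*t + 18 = (t + 3)*(t + 6)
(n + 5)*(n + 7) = n^2 + 12*n + 35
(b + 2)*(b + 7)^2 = b^3 + 16*b^2 + 77*b + 98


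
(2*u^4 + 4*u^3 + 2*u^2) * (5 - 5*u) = -10*u^5 - 10*u^4 + 10*u^3 + 10*u^2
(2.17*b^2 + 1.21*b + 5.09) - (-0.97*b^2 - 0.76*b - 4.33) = 3.14*b^2 + 1.97*b + 9.42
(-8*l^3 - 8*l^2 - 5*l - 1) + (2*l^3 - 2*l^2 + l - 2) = -6*l^3 - 10*l^2 - 4*l - 3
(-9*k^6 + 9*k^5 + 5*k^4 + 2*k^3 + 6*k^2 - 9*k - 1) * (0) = 0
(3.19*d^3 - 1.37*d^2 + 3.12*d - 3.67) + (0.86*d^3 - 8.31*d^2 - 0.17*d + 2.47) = 4.05*d^3 - 9.68*d^2 + 2.95*d - 1.2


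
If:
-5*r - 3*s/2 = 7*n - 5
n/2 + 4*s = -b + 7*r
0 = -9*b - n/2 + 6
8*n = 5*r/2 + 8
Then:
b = 2301/3748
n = 1779/1874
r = -152/937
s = -521/937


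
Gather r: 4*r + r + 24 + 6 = 5*r + 30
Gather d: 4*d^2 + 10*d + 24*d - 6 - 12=4*d^2 + 34*d - 18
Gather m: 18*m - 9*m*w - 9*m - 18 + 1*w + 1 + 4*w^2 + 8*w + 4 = m*(9 - 9*w) + 4*w^2 + 9*w - 13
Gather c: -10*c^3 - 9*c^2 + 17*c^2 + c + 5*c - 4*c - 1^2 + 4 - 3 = -10*c^3 + 8*c^2 + 2*c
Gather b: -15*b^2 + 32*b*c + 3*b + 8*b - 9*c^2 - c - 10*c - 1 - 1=-15*b^2 + b*(32*c + 11) - 9*c^2 - 11*c - 2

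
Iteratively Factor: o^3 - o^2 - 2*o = (o)*(o^2 - o - 2) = o*(o + 1)*(o - 2)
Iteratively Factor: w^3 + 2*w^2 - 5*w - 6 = (w - 2)*(w^2 + 4*w + 3) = (w - 2)*(w + 1)*(w + 3)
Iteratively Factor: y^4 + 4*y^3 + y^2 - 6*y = (y - 1)*(y^3 + 5*y^2 + 6*y) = (y - 1)*(y + 3)*(y^2 + 2*y) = (y - 1)*(y + 2)*(y + 3)*(y)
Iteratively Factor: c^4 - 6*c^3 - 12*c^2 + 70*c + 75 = (c + 1)*(c^3 - 7*c^2 - 5*c + 75) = (c - 5)*(c + 1)*(c^2 - 2*c - 15) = (c - 5)*(c + 1)*(c + 3)*(c - 5)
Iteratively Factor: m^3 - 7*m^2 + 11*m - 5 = (m - 5)*(m^2 - 2*m + 1) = (m - 5)*(m - 1)*(m - 1)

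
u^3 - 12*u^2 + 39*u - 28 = (u - 7)*(u - 4)*(u - 1)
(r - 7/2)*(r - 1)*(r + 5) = r^3 + r^2/2 - 19*r + 35/2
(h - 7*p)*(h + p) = h^2 - 6*h*p - 7*p^2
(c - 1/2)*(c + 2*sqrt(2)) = c^2 - c/2 + 2*sqrt(2)*c - sqrt(2)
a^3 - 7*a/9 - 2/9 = (a - 1)*(a + 1/3)*(a + 2/3)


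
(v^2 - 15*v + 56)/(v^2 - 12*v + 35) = (v - 8)/(v - 5)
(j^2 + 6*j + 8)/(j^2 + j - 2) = (j + 4)/(j - 1)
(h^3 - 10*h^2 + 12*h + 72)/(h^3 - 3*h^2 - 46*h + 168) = (h^2 - 4*h - 12)/(h^2 + 3*h - 28)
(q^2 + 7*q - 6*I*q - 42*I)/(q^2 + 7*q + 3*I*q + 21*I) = (q - 6*I)/(q + 3*I)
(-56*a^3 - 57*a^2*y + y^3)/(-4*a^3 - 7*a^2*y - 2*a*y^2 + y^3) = (-56*a^2 - a*y + y^2)/(-4*a^2 - 3*a*y + y^2)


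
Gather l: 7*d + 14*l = 7*d + 14*l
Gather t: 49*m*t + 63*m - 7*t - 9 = 63*m + t*(49*m - 7) - 9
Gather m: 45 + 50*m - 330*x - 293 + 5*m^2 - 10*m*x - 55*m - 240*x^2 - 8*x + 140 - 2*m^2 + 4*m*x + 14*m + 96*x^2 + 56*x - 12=3*m^2 + m*(9 - 6*x) - 144*x^2 - 282*x - 120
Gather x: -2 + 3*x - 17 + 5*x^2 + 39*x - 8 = 5*x^2 + 42*x - 27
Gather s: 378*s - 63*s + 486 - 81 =315*s + 405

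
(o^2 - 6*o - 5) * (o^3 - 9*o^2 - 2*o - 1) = o^5 - 15*o^4 + 47*o^3 + 56*o^2 + 16*o + 5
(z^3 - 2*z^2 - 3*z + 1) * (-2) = -2*z^3 + 4*z^2 + 6*z - 2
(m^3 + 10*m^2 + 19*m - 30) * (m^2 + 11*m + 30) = m^5 + 21*m^4 + 159*m^3 + 479*m^2 + 240*m - 900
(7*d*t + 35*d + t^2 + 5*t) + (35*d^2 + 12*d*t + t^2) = 35*d^2 + 19*d*t + 35*d + 2*t^2 + 5*t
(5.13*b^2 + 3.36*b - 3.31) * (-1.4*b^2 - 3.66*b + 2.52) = -7.182*b^4 - 23.4798*b^3 + 5.264*b^2 + 20.5818*b - 8.3412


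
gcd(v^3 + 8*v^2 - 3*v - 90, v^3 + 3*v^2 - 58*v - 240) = v^2 + 11*v + 30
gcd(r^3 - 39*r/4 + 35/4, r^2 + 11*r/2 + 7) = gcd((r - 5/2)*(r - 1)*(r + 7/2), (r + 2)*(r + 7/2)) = r + 7/2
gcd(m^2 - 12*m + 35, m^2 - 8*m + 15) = m - 5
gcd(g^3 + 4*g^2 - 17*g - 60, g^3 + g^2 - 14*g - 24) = g^2 - g - 12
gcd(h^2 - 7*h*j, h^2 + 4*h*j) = h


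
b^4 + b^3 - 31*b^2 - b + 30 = (b - 5)*(b - 1)*(b + 1)*(b + 6)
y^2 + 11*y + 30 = (y + 5)*(y + 6)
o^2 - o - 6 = (o - 3)*(o + 2)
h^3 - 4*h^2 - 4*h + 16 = (h - 4)*(h - 2)*(h + 2)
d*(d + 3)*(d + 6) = d^3 + 9*d^2 + 18*d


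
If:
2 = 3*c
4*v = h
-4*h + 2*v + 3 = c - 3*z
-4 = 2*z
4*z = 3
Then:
No Solution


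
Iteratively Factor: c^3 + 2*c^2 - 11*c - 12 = (c - 3)*(c^2 + 5*c + 4) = (c - 3)*(c + 1)*(c + 4)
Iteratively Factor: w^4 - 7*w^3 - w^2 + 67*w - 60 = (w + 3)*(w^3 - 10*w^2 + 29*w - 20) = (w - 4)*(w + 3)*(w^2 - 6*w + 5) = (w - 5)*(w - 4)*(w + 3)*(w - 1)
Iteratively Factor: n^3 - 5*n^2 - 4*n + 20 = (n - 5)*(n^2 - 4) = (n - 5)*(n + 2)*(n - 2)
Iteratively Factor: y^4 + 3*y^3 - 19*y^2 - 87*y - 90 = (y + 3)*(y^3 - 19*y - 30) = (y + 2)*(y + 3)*(y^2 - 2*y - 15) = (y + 2)*(y + 3)^2*(y - 5)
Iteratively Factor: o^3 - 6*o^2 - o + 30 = (o + 2)*(o^2 - 8*o + 15) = (o - 5)*(o + 2)*(o - 3)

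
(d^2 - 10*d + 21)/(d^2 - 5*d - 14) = (d - 3)/(d + 2)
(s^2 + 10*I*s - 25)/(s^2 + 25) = (s + 5*I)/(s - 5*I)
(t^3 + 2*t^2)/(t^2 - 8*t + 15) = t^2*(t + 2)/(t^2 - 8*t + 15)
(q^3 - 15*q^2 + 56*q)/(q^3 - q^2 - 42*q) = (q - 8)/(q + 6)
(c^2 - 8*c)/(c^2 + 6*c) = (c - 8)/(c + 6)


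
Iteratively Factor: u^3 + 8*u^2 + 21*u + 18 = (u + 3)*(u^2 + 5*u + 6) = (u + 2)*(u + 3)*(u + 3)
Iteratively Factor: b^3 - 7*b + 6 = (b - 1)*(b^2 + b - 6) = (b - 2)*(b - 1)*(b + 3)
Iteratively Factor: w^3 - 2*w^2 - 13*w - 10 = (w + 2)*(w^2 - 4*w - 5) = (w - 5)*(w + 2)*(w + 1)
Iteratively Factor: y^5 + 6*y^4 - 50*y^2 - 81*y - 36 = (y + 1)*(y^4 + 5*y^3 - 5*y^2 - 45*y - 36) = (y + 1)*(y + 3)*(y^3 + 2*y^2 - 11*y - 12) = (y + 1)^2*(y + 3)*(y^2 + y - 12) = (y + 1)^2*(y + 3)*(y + 4)*(y - 3)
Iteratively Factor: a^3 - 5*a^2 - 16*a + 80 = (a - 4)*(a^2 - a - 20) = (a - 5)*(a - 4)*(a + 4)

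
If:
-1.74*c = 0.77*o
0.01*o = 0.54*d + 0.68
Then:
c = -0.442528735632184*o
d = 0.0185185185185185*o - 1.25925925925926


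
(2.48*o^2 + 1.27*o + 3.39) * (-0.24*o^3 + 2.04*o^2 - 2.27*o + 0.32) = -0.5952*o^5 + 4.7544*o^4 - 3.8524*o^3 + 4.8263*o^2 - 7.2889*o + 1.0848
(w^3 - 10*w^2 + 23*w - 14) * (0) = 0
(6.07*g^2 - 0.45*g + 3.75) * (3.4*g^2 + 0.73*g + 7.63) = 20.638*g^4 + 2.9011*g^3 + 58.7356*g^2 - 0.696*g + 28.6125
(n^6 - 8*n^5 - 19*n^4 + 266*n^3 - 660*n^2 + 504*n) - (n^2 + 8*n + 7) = n^6 - 8*n^5 - 19*n^4 + 266*n^3 - 661*n^2 + 496*n - 7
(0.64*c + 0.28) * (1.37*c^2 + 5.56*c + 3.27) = 0.8768*c^3 + 3.942*c^2 + 3.6496*c + 0.9156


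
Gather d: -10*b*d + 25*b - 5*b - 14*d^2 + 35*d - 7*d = 20*b - 14*d^2 + d*(28 - 10*b)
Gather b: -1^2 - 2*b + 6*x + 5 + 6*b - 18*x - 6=4*b - 12*x - 2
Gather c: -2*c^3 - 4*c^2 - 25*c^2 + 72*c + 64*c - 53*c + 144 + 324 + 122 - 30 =-2*c^3 - 29*c^2 + 83*c + 560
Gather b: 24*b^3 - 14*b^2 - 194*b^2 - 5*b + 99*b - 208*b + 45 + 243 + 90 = 24*b^3 - 208*b^2 - 114*b + 378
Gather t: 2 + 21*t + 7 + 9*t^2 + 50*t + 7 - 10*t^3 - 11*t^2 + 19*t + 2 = -10*t^3 - 2*t^2 + 90*t + 18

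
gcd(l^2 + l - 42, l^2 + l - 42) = l^2 + l - 42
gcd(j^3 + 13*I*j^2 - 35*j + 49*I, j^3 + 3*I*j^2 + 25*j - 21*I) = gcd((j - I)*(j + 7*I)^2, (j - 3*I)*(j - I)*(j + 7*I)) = j^2 + 6*I*j + 7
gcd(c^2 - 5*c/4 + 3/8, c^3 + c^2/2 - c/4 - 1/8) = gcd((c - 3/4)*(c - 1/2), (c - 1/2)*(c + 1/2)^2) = c - 1/2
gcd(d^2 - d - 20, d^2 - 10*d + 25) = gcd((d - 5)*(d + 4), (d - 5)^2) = d - 5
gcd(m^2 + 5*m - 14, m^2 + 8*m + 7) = m + 7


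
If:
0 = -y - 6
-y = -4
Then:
No Solution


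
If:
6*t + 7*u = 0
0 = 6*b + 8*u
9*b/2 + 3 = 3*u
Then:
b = -4/9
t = -7/18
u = 1/3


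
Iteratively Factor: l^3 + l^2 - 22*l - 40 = (l - 5)*(l^2 + 6*l + 8) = (l - 5)*(l + 4)*(l + 2)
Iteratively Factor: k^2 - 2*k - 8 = (k + 2)*(k - 4)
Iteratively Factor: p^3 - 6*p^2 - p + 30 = (p - 3)*(p^2 - 3*p - 10) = (p - 5)*(p - 3)*(p + 2)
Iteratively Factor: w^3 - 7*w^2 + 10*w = (w - 5)*(w^2 - 2*w) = w*(w - 5)*(w - 2)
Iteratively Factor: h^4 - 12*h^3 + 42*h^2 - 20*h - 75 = (h - 3)*(h^3 - 9*h^2 + 15*h + 25) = (h - 3)*(h + 1)*(h^2 - 10*h + 25) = (h - 5)*(h - 3)*(h + 1)*(h - 5)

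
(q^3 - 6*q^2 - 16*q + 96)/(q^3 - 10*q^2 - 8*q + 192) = (q - 4)/(q - 8)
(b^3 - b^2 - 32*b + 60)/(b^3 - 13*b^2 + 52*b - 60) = (b + 6)/(b - 6)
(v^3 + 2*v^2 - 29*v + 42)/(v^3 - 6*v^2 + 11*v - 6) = (v + 7)/(v - 1)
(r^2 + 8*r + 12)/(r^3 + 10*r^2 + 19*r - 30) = (r + 2)/(r^2 + 4*r - 5)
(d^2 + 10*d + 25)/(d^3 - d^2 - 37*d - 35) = (d + 5)/(d^2 - 6*d - 7)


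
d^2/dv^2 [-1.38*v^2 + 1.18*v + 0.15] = -2.76000000000000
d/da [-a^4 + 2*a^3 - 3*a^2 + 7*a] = -4*a^3 + 6*a^2 - 6*a + 7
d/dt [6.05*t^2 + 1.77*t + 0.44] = 12.1*t + 1.77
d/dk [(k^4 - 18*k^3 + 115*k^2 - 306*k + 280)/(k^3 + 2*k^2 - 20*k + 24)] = (k^4 + 8*k^3 - 183*k^2 + 664*k - 436)/(k^4 + 8*k^3 - 8*k^2 - 96*k + 144)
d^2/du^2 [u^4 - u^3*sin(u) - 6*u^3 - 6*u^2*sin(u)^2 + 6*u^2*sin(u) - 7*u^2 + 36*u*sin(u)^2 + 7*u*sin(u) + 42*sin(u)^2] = u^3*sin(u) - 6*sqrt(2)*u^2*sin(u + pi/4) - 12*u^2*cos(2*u) + 12*u^2 - 13*u*sin(u) - 24*u*sin(2*u) + 24*u*cos(u) + 72*u*cos(2*u) - 36*u + 12*sin(u) + 72*sin(2*u) + 14*cos(u) + 90*cos(2*u) - 20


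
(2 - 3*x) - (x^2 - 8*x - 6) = -x^2 + 5*x + 8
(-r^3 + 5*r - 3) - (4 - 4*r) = -r^3 + 9*r - 7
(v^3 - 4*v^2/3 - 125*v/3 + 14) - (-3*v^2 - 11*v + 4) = v^3 + 5*v^2/3 - 92*v/3 + 10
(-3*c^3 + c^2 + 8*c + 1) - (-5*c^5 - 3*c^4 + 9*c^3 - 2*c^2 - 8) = 5*c^5 + 3*c^4 - 12*c^3 + 3*c^2 + 8*c + 9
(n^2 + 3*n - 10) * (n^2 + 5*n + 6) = n^4 + 8*n^3 + 11*n^2 - 32*n - 60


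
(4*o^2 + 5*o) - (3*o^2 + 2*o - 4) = o^2 + 3*o + 4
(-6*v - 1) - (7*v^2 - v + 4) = -7*v^2 - 5*v - 5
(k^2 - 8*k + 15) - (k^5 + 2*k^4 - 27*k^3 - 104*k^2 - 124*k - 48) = -k^5 - 2*k^4 + 27*k^3 + 105*k^2 + 116*k + 63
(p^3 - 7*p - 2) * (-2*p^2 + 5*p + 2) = -2*p^5 + 5*p^4 + 16*p^3 - 31*p^2 - 24*p - 4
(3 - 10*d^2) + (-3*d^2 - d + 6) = -13*d^2 - d + 9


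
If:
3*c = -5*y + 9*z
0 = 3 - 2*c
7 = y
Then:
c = 3/2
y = 7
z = 79/18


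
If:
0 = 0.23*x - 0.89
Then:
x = 3.87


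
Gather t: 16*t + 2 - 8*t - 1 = 8*t + 1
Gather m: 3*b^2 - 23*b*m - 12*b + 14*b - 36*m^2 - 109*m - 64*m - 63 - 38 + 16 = 3*b^2 + 2*b - 36*m^2 + m*(-23*b - 173) - 85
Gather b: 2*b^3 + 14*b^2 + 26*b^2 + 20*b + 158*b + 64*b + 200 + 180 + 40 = 2*b^3 + 40*b^2 + 242*b + 420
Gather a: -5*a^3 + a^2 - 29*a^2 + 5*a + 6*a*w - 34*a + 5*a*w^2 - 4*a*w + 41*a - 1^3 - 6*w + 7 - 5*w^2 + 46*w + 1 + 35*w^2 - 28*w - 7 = -5*a^3 - 28*a^2 + a*(5*w^2 + 2*w + 12) + 30*w^2 + 12*w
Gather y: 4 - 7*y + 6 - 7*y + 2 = 12 - 14*y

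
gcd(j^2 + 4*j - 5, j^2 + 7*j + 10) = j + 5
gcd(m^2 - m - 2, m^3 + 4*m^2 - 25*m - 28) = m + 1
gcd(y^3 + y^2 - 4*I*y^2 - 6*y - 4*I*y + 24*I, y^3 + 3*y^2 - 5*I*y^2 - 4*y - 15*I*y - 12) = y^2 + y*(3 - 4*I) - 12*I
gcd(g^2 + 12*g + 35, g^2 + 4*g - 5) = g + 5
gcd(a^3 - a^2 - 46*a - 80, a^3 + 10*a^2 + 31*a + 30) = a^2 + 7*a + 10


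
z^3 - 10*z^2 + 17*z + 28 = (z - 7)*(z - 4)*(z + 1)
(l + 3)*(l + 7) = l^2 + 10*l + 21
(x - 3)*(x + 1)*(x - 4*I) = x^3 - 2*x^2 - 4*I*x^2 - 3*x + 8*I*x + 12*I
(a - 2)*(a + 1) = a^2 - a - 2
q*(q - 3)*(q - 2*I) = q^3 - 3*q^2 - 2*I*q^2 + 6*I*q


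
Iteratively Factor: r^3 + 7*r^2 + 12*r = (r + 3)*(r^2 + 4*r) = r*(r + 3)*(r + 4)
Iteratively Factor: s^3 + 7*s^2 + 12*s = (s + 3)*(s^2 + 4*s) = (s + 3)*(s + 4)*(s)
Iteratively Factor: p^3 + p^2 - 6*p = (p + 3)*(p^2 - 2*p) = p*(p + 3)*(p - 2)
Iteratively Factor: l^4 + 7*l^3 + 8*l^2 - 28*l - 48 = (l + 4)*(l^3 + 3*l^2 - 4*l - 12) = (l - 2)*(l + 4)*(l^2 + 5*l + 6) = (l - 2)*(l + 2)*(l + 4)*(l + 3)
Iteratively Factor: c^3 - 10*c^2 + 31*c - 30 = (c - 3)*(c^2 - 7*c + 10) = (c - 3)*(c - 2)*(c - 5)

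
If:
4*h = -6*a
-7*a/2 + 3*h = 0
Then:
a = 0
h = 0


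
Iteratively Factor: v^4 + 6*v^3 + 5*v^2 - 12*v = (v + 3)*(v^3 + 3*v^2 - 4*v) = (v - 1)*(v + 3)*(v^2 + 4*v) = (v - 1)*(v + 3)*(v + 4)*(v)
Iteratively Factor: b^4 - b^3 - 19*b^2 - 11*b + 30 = (b + 3)*(b^3 - 4*b^2 - 7*b + 10) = (b + 2)*(b + 3)*(b^2 - 6*b + 5) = (b - 1)*(b + 2)*(b + 3)*(b - 5)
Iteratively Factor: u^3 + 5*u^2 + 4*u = (u + 4)*(u^2 + u) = (u + 1)*(u + 4)*(u)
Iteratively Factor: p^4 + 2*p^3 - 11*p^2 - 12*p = (p + 4)*(p^3 - 2*p^2 - 3*p) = p*(p + 4)*(p^2 - 2*p - 3) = p*(p + 1)*(p + 4)*(p - 3)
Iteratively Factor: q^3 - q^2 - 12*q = (q - 4)*(q^2 + 3*q) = q*(q - 4)*(q + 3)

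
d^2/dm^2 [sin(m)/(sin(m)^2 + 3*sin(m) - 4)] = (-sin(m)^4 + 2*sin(m)^3 - 20*sin(m)^2 - 32*sin(m) - 24)/((sin(m) - 1)^2*(sin(m) + 4)^3)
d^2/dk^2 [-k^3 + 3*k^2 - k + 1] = 6 - 6*k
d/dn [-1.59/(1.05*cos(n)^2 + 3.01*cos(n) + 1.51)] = -(3.339*cos(n) + 4.7859)*sin(n)/(1.05*cos(n)^2 + 3.01*cos(n) + 1.51)^2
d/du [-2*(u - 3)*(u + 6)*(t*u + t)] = 2*t*(-3*u^2 - 8*u + 15)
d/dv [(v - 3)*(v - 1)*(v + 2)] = 3*v^2 - 4*v - 5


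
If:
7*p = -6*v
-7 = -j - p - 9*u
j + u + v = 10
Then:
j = 83/8 - 69*v/56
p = -6*v/7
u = 13*v/56 - 3/8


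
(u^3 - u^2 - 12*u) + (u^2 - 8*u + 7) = u^3 - 20*u + 7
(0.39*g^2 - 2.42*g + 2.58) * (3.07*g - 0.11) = 1.1973*g^3 - 7.4723*g^2 + 8.1868*g - 0.2838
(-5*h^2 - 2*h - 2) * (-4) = 20*h^2 + 8*h + 8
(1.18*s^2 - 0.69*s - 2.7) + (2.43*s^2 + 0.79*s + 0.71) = 3.61*s^2 + 0.1*s - 1.99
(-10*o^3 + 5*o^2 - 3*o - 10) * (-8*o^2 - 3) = 80*o^5 - 40*o^4 + 54*o^3 + 65*o^2 + 9*o + 30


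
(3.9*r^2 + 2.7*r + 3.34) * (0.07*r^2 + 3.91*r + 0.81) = 0.273*r^4 + 15.438*r^3 + 13.9498*r^2 + 15.2464*r + 2.7054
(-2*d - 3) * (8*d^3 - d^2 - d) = -16*d^4 - 22*d^3 + 5*d^2 + 3*d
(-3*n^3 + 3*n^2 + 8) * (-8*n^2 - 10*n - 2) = 24*n^5 + 6*n^4 - 24*n^3 - 70*n^2 - 80*n - 16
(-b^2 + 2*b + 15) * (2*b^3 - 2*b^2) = -2*b^5 + 6*b^4 + 26*b^3 - 30*b^2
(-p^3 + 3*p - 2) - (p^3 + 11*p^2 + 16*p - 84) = -2*p^3 - 11*p^2 - 13*p + 82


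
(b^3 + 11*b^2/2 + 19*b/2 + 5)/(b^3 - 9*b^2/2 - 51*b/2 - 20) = (b + 2)/(b - 8)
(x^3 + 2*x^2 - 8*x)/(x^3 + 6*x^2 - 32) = x/(x + 4)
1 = 1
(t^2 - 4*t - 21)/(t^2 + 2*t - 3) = (t - 7)/(t - 1)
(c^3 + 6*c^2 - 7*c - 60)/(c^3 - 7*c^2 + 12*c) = (c^2 + 9*c + 20)/(c*(c - 4))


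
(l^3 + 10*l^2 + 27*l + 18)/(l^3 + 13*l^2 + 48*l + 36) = (l + 3)/(l + 6)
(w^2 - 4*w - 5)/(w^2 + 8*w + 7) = (w - 5)/(w + 7)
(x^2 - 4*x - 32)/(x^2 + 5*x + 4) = (x - 8)/(x + 1)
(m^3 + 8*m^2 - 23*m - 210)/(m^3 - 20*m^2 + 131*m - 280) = (m^2 + 13*m + 42)/(m^2 - 15*m + 56)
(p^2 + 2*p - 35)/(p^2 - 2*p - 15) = (p + 7)/(p + 3)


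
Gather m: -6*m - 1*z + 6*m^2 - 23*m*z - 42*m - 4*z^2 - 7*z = 6*m^2 + m*(-23*z - 48) - 4*z^2 - 8*z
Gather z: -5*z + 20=20 - 5*z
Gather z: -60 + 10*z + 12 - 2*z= 8*z - 48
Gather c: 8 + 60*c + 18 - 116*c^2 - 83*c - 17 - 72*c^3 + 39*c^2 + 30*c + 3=-72*c^3 - 77*c^2 + 7*c + 12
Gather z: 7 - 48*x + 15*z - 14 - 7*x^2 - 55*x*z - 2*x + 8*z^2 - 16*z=-7*x^2 - 50*x + 8*z^2 + z*(-55*x - 1) - 7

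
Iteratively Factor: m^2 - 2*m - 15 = (m + 3)*(m - 5)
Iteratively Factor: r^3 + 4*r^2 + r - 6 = (r - 1)*(r^2 + 5*r + 6) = (r - 1)*(r + 3)*(r + 2)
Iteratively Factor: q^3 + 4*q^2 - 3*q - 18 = (q + 3)*(q^2 + q - 6) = (q + 3)^2*(q - 2)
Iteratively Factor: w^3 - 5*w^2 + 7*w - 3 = (w - 3)*(w^2 - 2*w + 1) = (w - 3)*(w - 1)*(w - 1)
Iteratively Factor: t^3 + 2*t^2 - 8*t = (t)*(t^2 + 2*t - 8) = t*(t - 2)*(t + 4)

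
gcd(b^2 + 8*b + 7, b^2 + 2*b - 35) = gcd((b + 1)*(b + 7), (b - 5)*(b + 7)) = b + 7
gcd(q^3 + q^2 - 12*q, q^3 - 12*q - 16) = 1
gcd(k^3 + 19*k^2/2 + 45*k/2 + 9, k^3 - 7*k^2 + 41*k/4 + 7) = k + 1/2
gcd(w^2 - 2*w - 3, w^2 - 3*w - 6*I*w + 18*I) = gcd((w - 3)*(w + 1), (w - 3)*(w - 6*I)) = w - 3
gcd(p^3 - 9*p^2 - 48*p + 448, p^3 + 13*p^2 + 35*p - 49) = p + 7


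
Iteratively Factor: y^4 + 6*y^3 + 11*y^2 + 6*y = (y)*(y^3 + 6*y^2 + 11*y + 6) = y*(y + 3)*(y^2 + 3*y + 2) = y*(y + 1)*(y + 3)*(y + 2)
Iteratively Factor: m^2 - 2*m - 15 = (m - 5)*(m + 3)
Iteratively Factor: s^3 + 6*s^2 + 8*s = (s)*(s^2 + 6*s + 8) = s*(s + 2)*(s + 4)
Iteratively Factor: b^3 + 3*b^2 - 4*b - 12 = (b + 2)*(b^2 + b - 6) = (b - 2)*(b + 2)*(b + 3)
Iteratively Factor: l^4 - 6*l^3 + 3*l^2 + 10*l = (l + 1)*(l^3 - 7*l^2 + 10*l) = l*(l + 1)*(l^2 - 7*l + 10) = l*(l - 2)*(l + 1)*(l - 5)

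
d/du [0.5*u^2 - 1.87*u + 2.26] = 1.0*u - 1.87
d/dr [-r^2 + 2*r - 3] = 2 - 2*r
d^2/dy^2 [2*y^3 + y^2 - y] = 12*y + 2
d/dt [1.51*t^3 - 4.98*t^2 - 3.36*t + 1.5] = 4.53*t^2 - 9.96*t - 3.36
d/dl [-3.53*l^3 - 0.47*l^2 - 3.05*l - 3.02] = -10.59*l^2 - 0.94*l - 3.05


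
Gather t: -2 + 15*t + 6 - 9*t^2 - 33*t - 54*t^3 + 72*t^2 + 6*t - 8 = -54*t^3 + 63*t^2 - 12*t - 4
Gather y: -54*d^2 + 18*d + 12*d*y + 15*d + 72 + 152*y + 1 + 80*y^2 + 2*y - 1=-54*d^2 + 33*d + 80*y^2 + y*(12*d + 154) + 72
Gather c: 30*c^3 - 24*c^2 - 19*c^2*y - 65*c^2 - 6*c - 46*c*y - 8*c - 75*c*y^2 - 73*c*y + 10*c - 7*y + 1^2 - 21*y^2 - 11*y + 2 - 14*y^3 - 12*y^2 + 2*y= 30*c^3 + c^2*(-19*y - 89) + c*(-75*y^2 - 119*y - 4) - 14*y^3 - 33*y^2 - 16*y + 3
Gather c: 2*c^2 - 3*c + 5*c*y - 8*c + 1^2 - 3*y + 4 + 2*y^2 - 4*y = 2*c^2 + c*(5*y - 11) + 2*y^2 - 7*y + 5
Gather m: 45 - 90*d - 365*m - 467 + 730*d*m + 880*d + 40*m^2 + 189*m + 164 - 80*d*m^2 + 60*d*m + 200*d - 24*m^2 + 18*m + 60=990*d + m^2*(16 - 80*d) + m*(790*d - 158) - 198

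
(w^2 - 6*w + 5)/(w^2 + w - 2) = (w - 5)/(w + 2)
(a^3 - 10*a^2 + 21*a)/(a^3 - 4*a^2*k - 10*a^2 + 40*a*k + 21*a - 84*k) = a/(a - 4*k)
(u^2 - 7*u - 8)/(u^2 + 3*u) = (u^2 - 7*u - 8)/(u*(u + 3))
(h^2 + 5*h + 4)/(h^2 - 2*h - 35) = (h^2 + 5*h + 4)/(h^2 - 2*h - 35)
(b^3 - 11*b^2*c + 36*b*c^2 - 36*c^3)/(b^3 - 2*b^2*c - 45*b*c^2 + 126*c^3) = (b - 2*c)/(b + 7*c)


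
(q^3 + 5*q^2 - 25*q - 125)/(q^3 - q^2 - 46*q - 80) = (q^2 - 25)/(q^2 - 6*q - 16)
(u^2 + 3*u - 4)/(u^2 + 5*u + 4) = (u - 1)/(u + 1)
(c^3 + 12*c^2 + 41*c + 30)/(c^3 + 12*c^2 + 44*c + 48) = (c^2 + 6*c + 5)/(c^2 + 6*c + 8)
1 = 1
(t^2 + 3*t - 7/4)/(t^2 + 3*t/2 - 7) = (t - 1/2)/(t - 2)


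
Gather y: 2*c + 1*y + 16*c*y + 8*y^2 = 2*c + 8*y^2 + y*(16*c + 1)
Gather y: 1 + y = y + 1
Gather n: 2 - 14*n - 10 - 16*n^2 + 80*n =-16*n^2 + 66*n - 8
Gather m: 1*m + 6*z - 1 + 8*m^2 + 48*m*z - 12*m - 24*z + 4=8*m^2 + m*(48*z - 11) - 18*z + 3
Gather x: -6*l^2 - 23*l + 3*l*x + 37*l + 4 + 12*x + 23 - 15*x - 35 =-6*l^2 + 14*l + x*(3*l - 3) - 8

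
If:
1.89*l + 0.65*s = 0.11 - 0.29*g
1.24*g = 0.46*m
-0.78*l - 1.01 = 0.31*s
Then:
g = 0.348806366047745*s + 8.8183023872679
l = -0.397435897435897*s - 1.29487179487179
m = 0.940260638911314*s + 23.7710760004613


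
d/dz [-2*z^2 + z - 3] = 1 - 4*z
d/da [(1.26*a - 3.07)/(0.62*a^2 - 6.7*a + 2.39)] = (-0.7812*a^2 + 3.8068*a - 17.5576)/(0.3844*a^4 - 8.308*a^3 + 47.8536*a^2 - 32.026*a + 5.7121)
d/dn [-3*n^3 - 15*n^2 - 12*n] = -9*n^2 - 30*n - 12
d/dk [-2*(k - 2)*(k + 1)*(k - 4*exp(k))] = 8*k^2*exp(k) - 6*k^2 + 8*k*exp(k) + 4*k - 24*exp(k) + 4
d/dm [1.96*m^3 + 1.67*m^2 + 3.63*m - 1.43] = 5.88*m^2 + 3.34*m + 3.63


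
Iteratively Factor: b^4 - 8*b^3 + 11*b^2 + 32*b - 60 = (b - 2)*(b^3 - 6*b^2 - b + 30) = (b - 5)*(b - 2)*(b^2 - b - 6) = (b - 5)*(b - 2)*(b + 2)*(b - 3)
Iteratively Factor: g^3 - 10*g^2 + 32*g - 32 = (g - 4)*(g^2 - 6*g + 8) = (g - 4)*(g - 2)*(g - 4)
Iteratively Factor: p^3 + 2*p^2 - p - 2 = (p - 1)*(p^2 + 3*p + 2) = (p - 1)*(p + 2)*(p + 1)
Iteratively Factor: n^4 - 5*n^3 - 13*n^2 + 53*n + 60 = (n + 3)*(n^3 - 8*n^2 + 11*n + 20) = (n - 5)*(n + 3)*(n^2 - 3*n - 4) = (n - 5)*(n + 1)*(n + 3)*(n - 4)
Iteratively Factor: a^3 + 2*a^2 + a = (a + 1)*(a^2 + a) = (a + 1)^2*(a)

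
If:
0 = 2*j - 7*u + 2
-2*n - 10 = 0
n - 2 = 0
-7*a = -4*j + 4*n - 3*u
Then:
No Solution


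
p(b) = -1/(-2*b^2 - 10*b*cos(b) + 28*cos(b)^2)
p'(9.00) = 0.01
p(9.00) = 0.02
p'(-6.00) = -0.13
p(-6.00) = -0.09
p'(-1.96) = 0.08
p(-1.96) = 0.09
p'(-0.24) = 0.01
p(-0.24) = -0.03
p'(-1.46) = 4.77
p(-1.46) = 0.43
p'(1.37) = -0.17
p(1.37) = 0.19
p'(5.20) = -0.01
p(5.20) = 0.01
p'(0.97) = -11.04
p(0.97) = -0.63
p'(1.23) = -0.89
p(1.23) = 0.25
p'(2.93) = 0.01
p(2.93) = -0.03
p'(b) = -(-10*b*sin(b) + 4*b + 56*sin(b)*cos(b) + 10*cos(b))/(-2*b^2 - 10*b*cos(b) + 28*cos(b)^2)^2 = (5*b*sin(b) - 2*b - 14*sin(2*b) - 5*cos(b))/(2*(b - 2*cos(b))^2*(b + 7*cos(b))^2)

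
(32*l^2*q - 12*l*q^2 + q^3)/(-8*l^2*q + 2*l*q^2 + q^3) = (32*l^2 - 12*l*q + q^2)/(-8*l^2 + 2*l*q + q^2)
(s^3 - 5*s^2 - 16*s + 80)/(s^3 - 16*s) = (s - 5)/s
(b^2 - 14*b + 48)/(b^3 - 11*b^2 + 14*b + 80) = (b - 6)/(b^2 - 3*b - 10)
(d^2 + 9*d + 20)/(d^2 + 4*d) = (d + 5)/d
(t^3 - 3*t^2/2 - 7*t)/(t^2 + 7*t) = (t^2 - 3*t/2 - 7)/(t + 7)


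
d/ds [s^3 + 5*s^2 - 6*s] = 3*s^2 + 10*s - 6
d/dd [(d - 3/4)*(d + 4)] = 2*d + 13/4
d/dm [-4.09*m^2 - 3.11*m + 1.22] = -8.18*m - 3.11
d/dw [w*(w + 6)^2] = 3*(w + 2)*(w + 6)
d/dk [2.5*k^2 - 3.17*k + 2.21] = 5.0*k - 3.17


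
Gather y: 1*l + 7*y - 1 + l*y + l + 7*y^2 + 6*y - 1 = 2*l + 7*y^2 + y*(l + 13) - 2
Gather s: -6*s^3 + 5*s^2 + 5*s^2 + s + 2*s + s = -6*s^3 + 10*s^2 + 4*s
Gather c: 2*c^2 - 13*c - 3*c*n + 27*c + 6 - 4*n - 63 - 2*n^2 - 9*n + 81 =2*c^2 + c*(14 - 3*n) - 2*n^2 - 13*n + 24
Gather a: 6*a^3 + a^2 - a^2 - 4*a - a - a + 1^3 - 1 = 6*a^3 - 6*a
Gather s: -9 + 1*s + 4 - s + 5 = 0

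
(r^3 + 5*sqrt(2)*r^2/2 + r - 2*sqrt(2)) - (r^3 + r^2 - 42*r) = -r^2 + 5*sqrt(2)*r^2/2 + 43*r - 2*sqrt(2)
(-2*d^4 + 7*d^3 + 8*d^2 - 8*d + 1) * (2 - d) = 2*d^5 - 11*d^4 + 6*d^3 + 24*d^2 - 17*d + 2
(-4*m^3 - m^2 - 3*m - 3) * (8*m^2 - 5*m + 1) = -32*m^5 + 12*m^4 - 23*m^3 - 10*m^2 + 12*m - 3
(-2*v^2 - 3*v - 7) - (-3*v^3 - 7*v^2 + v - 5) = 3*v^3 + 5*v^2 - 4*v - 2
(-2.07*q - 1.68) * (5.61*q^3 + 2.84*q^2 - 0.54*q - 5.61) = -11.6127*q^4 - 15.3036*q^3 - 3.6534*q^2 + 12.5199*q + 9.4248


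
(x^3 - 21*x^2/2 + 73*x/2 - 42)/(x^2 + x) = (2*x^3 - 21*x^2 + 73*x - 84)/(2*x*(x + 1))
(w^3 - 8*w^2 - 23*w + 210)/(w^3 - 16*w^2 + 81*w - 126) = (w + 5)/(w - 3)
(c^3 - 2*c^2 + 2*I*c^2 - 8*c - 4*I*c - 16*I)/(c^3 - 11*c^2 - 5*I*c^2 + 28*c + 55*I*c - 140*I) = (c^2 + 2*c*(1 + I) + 4*I)/(c^2 - c*(7 + 5*I) + 35*I)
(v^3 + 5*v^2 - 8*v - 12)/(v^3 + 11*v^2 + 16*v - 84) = (v + 1)/(v + 7)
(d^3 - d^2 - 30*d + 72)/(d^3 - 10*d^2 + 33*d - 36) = (d + 6)/(d - 3)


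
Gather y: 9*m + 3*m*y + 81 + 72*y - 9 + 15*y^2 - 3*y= 9*m + 15*y^2 + y*(3*m + 69) + 72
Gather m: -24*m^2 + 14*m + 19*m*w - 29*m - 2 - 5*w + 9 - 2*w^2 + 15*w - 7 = -24*m^2 + m*(19*w - 15) - 2*w^2 + 10*w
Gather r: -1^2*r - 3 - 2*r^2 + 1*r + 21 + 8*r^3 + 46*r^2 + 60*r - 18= 8*r^3 + 44*r^2 + 60*r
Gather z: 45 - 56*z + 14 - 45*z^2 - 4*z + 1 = -45*z^2 - 60*z + 60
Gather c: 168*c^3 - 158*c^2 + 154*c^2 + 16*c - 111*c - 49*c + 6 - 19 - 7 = 168*c^3 - 4*c^2 - 144*c - 20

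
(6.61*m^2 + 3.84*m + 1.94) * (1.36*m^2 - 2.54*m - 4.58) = 8.9896*m^4 - 11.567*m^3 - 37.389*m^2 - 22.5148*m - 8.8852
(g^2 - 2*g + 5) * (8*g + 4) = 8*g^3 - 12*g^2 + 32*g + 20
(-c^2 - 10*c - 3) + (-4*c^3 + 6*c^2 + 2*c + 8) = -4*c^3 + 5*c^2 - 8*c + 5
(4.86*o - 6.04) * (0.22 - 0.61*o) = -2.9646*o^2 + 4.7536*o - 1.3288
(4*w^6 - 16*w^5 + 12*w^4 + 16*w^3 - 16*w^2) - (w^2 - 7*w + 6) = 4*w^6 - 16*w^5 + 12*w^4 + 16*w^3 - 17*w^2 + 7*w - 6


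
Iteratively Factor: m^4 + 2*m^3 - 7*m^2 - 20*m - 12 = (m + 2)*(m^3 - 7*m - 6) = (m + 2)^2*(m^2 - 2*m - 3) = (m + 1)*(m + 2)^2*(m - 3)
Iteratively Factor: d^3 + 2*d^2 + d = (d + 1)*(d^2 + d) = (d + 1)^2*(d)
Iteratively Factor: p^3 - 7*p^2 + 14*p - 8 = (p - 2)*(p^2 - 5*p + 4) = (p - 2)*(p - 1)*(p - 4)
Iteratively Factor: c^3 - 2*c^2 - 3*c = (c)*(c^2 - 2*c - 3) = c*(c + 1)*(c - 3)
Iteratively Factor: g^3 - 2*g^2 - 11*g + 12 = (g - 4)*(g^2 + 2*g - 3) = (g - 4)*(g + 3)*(g - 1)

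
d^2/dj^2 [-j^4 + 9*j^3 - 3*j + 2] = 6*j*(9 - 2*j)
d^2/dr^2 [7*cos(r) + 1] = -7*cos(r)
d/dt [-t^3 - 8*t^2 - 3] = t*(-3*t - 16)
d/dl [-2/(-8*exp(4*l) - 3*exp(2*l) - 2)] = (-64*exp(2*l) - 12)*exp(2*l)/(8*exp(4*l) + 3*exp(2*l) + 2)^2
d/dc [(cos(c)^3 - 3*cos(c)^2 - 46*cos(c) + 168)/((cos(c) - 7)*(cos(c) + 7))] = (sin(c)^2 + 14*cos(c) - 47)*sin(c)/(cos(c) - 7)^2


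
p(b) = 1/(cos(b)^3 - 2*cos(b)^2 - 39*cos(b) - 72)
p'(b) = (3*sin(b)*cos(b)^2 - 4*sin(b)*cos(b) - 39*sin(b))/(cos(b)^3 - 2*cos(b)^2 - 39*cos(b) - 72)^2 = (3*cos(b) - 13)*sin(b)/((cos(b) - 8)^2*(cos(b) + 3)^3)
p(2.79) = -0.03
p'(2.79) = -0.01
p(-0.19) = -0.01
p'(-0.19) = 0.00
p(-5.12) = -0.01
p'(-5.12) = -0.00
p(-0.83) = -0.01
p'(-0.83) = 0.00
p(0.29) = -0.01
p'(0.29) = -0.00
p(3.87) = -0.02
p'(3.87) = 0.01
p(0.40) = -0.01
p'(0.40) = -0.00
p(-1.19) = -0.01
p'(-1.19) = 0.00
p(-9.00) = -0.03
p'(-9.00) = 0.01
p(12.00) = -0.00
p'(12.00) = 0.00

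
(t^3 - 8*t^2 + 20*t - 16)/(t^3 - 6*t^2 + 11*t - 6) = (t^2 - 6*t + 8)/(t^2 - 4*t + 3)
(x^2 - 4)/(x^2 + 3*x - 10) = (x + 2)/(x + 5)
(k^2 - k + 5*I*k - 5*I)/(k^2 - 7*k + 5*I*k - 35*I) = (k - 1)/(k - 7)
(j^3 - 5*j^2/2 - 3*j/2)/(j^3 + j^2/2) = (j - 3)/j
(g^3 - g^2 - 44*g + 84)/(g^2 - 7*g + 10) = (g^2 + g - 42)/(g - 5)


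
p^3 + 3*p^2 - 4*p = p*(p - 1)*(p + 4)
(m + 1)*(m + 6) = m^2 + 7*m + 6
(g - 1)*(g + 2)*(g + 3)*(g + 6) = g^4 + 10*g^3 + 25*g^2 - 36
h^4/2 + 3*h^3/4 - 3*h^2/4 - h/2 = h*(h/2 + 1)*(h - 1)*(h + 1/2)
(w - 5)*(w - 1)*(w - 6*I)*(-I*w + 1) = -I*w^4 - 5*w^3 + 6*I*w^3 + 30*w^2 - 11*I*w^2 - 25*w + 36*I*w - 30*I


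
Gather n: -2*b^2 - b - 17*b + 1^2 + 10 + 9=-2*b^2 - 18*b + 20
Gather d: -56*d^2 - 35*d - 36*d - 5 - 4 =-56*d^2 - 71*d - 9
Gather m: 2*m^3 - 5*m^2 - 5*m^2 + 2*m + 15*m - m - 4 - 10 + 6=2*m^3 - 10*m^2 + 16*m - 8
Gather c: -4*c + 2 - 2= -4*c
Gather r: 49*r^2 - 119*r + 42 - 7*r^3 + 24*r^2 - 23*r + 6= -7*r^3 + 73*r^2 - 142*r + 48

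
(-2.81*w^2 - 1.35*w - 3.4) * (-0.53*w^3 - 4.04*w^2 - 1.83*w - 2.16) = 1.4893*w^5 + 12.0679*w^4 + 12.3983*w^3 + 22.2761*w^2 + 9.138*w + 7.344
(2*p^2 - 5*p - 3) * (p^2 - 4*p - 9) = 2*p^4 - 13*p^3 - p^2 + 57*p + 27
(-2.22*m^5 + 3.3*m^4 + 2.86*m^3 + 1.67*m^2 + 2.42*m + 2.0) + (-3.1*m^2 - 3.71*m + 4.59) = -2.22*m^5 + 3.3*m^4 + 2.86*m^3 - 1.43*m^2 - 1.29*m + 6.59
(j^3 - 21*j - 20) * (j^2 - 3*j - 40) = j^5 - 3*j^4 - 61*j^3 + 43*j^2 + 900*j + 800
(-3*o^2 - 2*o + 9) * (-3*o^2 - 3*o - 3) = 9*o^4 + 15*o^3 - 12*o^2 - 21*o - 27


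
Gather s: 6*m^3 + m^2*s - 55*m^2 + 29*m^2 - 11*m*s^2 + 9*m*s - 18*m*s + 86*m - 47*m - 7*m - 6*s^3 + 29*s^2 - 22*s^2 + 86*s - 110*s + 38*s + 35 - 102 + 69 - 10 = 6*m^3 - 26*m^2 + 32*m - 6*s^3 + s^2*(7 - 11*m) + s*(m^2 - 9*m + 14) - 8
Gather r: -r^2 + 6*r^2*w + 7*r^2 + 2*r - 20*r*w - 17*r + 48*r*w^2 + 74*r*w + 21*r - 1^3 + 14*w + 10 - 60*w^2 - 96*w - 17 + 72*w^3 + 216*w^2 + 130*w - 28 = r^2*(6*w + 6) + r*(48*w^2 + 54*w + 6) + 72*w^3 + 156*w^2 + 48*w - 36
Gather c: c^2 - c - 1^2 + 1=c^2 - c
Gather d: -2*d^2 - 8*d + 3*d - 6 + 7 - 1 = -2*d^2 - 5*d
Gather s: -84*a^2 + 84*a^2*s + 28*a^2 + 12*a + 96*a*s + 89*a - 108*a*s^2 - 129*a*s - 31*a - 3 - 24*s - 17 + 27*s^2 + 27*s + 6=-56*a^2 + 70*a + s^2*(27 - 108*a) + s*(84*a^2 - 33*a + 3) - 14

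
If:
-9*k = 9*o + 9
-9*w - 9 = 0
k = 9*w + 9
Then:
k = 0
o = -1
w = -1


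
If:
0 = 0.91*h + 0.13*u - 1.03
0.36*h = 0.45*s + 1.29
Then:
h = 1.13186813186813 - 0.142857142857143*u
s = -0.114285714285714*u - 1.96117216117216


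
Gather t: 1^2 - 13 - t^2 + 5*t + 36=-t^2 + 5*t + 24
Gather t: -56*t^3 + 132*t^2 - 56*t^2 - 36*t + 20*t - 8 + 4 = -56*t^3 + 76*t^2 - 16*t - 4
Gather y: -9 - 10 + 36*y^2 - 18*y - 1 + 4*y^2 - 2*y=40*y^2 - 20*y - 20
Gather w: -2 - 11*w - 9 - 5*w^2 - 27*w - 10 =-5*w^2 - 38*w - 21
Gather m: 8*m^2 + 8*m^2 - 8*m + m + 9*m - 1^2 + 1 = 16*m^2 + 2*m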